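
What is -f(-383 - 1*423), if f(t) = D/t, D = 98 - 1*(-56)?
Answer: 77/403 ≈ 0.19107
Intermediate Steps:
D = 154 (D = 98 + 56 = 154)
f(t) = 154/t
-f(-383 - 1*423) = -154/(-383 - 1*423) = -154/(-383 - 423) = -154/(-806) = -154*(-1)/806 = -1*(-77/403) = 77/403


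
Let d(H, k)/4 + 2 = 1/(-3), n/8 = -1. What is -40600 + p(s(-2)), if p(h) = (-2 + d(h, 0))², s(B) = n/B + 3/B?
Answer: -364244/9 ≈ -40472.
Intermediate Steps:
n = -8 (n = 8*(-1) = -8)
d(H, k) = -28/3 (d(H, k) = -8 + 4/(-3) = -8 + 4*(-⅓) = -8 - 4/3 = -28/3)
s(B) = -5/B (s(B) = -8/B + 3/B = -5/B)
p(h) = 1156/9 (p(h) = (-2 - 28/3)² = (-34/3)² = 1156/9)
-40600 + p(s(-2)) = -40600 + 1156/9 = -364244/9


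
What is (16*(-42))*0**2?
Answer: 0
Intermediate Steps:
(16*(-42))*0**2 = -672*0 = 0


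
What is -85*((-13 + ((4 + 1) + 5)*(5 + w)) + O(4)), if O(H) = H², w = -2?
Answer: -2805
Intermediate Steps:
-85*((-13 + ((4 + 1) + 5)*(5 + w)) + O(4)) = -85*((-13 + ((4 + 1) + 5)*(5 - 2)) + 4²) = -85*((-13 + (5 + 5)*3) + 16) = -85*((-13 + 10*3) + 16) = -85*((-13 + 30) + 16) = -85*(17 + 16) = -85*33 = -2805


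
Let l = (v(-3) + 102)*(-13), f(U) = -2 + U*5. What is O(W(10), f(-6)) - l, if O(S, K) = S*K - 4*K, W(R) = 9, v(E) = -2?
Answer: 1140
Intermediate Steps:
f(U) = -2 + 5*U
l = -1300 (l = (-2 + 102)*(-13) = 100*(-13) = -1300)
O(S, K) = -4*K + K*S (O(S, K) = K*S - 4*K = -4*K + K*S)
O(W(10), f(-6)) - l = (-2 + 5*(-6))*(-4 + 9) - 1*(-1300) = (-2 - 30)*5 + 1300 = -32*5 + 1300 = -160 + 1300 = 1140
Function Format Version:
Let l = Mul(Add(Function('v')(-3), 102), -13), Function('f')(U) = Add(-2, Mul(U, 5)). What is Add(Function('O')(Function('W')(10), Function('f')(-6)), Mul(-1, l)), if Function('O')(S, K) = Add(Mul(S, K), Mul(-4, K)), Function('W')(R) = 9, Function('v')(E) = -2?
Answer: 1140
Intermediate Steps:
Function('f')(U) = Add(-2, Mul(5, U))
l = -1300 (l = Mul(Add(-2, 102), -13) = Mul(100, -13) = -1300)
Function('O')(S, K) = Add(Mul(-4, K), Mul(K, S)) (Function('O')(S, K) = Add(Mul(K, S), Mul(-4, K)) = Add(Mul(-4, K), Mul(K, S)))
Add(Function('O')(Function('W')(10), Function('f')(-6)), Mul(-1, l)) = Add(Mul(Add(-2, Mul(5, -6)), Add(-4, 9)), Mul(-1, -1300)) = Add(Mul(Add(-2, -30), 5), 1300) = Add(Mul(-32, 5), 1300) = Add(-160, 1300) = 1140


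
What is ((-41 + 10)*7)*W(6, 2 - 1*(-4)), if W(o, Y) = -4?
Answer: 868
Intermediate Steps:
((-41 + 10)*7)*W(6, 2 - 1*(-4)) = ((-41 + 10)*7)*(-4) = -31*7*(-4) = -217*(-4) = 868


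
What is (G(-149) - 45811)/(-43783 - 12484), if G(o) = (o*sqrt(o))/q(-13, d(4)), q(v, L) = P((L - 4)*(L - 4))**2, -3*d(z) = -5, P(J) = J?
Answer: 45811/56267 + 12069*I*sqrt(149)/135097067 ≈ 0.81417 + 0.0010905*I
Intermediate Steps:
d(z) = 5/3 (d(z) = -1/3*(-5) = 5/3)
q(v, L) = (-4 + L)**4 (q(v, L) = ((L - 4)*(L - 4))**2 = ((-4 + L)*(-4 + L))**2 = ((-4 + L)**2)**2 = (-4 + L)**4)
G(o) = 81*o**(3/2)/2401 (G(o) = (o*sqrt(o))/((-4 + 5/3)**4) = o**(3/2)/((-7/3)**4) = o**(3/2)/(2401/81) = o**(3/2)*(81/2401) = 81*o**(3/2)/2401)
(G(-149) - 45811)/(-43783 - 12484) = (81*(-149)**(3/2)/2401 - 45811)/(-43783 - 12484) = (81*(-149*I*sqrt(149))/2401 - 45811)/(-56267) = (-12069*I*sqrt(149)/2401 - 45811)*(-1/56267) = (-45811 - 12069*I*sqrt(149)/2401)*(-1/56267) = 45811/56267 + 12069*I*sqrt(149)/135097067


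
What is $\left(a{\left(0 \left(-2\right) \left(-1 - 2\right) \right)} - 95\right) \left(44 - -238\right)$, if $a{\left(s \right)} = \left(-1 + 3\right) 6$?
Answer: $-23406$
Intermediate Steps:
$a{\left(s \right)} = 12$ ($a{\left(s \right)} = 2 \cdot 6 = 12$)
$\left(a{\left(0 \left(-2\right) \left(-1 - 2\right) \right)} - 95\right) \left(44 - -238\right) = \left(12 - 95\right) \left(44 - -238\right) = - 83 \left(44 + 238\right) = \left(-83\right) 282 = -23406$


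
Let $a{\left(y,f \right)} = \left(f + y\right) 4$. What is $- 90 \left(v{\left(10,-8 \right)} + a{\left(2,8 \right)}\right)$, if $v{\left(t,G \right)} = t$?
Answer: $-4500$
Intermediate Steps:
$a{\left(y,f \right)} = 4 f + 4 y$
$- 90 \left(v{\left(10,-8 \right)} + a{\left(2,8 \right)}\right) = - 90 \left(10 + \left(4 \cdot 8 + 4 \cdot 2\right)\right) = - 90 \left(10 + \left(32 + 8\right)\right) = - 90 \left(10 + 40\right) = \left(-90\right) 50 = -4500$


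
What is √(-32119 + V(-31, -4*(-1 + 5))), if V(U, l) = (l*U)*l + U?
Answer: 3*I*√4454 ≈ 200.21*I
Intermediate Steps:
V(U, l) = U + U*l² (V(U, l) = (U*l)*l + U = U*l² + U = U + U*l²)
√(-32119 + V(-31, -4*(-1 + 5))) = √(-32119 - 31*(1 + (-4*(-1 + 5))²)) = √(-32119 - 31*(1 + (-4*4)²)) = √(-32119 - 31*(1 + (-16)²)) = √(-32119 - 31*(1 + 256)) = √(-32119 - 31*257) = √(-32119 - 7967) = √(-40086) = 3*I*√4454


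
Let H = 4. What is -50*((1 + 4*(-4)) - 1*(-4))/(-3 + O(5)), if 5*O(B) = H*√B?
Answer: -8250/29 - 2200*√5/29 ≈ -454.12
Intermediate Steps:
O(B) = 4*√B/5 (O(B) = (4*√B)/5 = 4*√B/5)
-50*((1 + 4*(-4)) - 1*(-4))/(-3 + O(5)) = -50*((1 + 4*(-4)) - 1*(-4))/(-3 + 4*√5/5) = -50*((1 - 16) + 4)/(-3 + 4*√5/5) = -50*(-15 + 4)/(-3 + 4*√5/5) = -(-550)/(-3 + 4*√5/5) = 550/(-3 + 4*√5/5)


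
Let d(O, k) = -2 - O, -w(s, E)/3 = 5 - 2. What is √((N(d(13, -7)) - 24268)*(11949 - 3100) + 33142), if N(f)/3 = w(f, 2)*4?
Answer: I*√215670082 ≈ 14686.0*I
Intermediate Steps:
w(s, E) = -9 (w(s, E) = -3*(5 - 2) = -3*3 = -9)
N(f) = -108 (N(f) = 3*(-9*4) = 3*(-36) = -108)
√((N(d(13, -7)) - 24268)*(11949 - 3100) + 33142) = √((-108 - 24268)*(11949 - 3100) + 33142) = √(-24376*8849 + 33142) = √(-215703224 + 33142) = √(-215670082) = I*√215670082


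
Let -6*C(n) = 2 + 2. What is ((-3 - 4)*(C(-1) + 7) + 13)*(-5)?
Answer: 470/3 ≈ 156.67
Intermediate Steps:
C(n) = -2/3 (C(n) = -(2 + 2)/6 = -1/6*4 = -2/3)
((-3 - 4)*(C(-1) + 7) + 13)*(-5) = ((-3 - 4)*(-2/3 + 7) + 13)*(-5) = (-7*19/3 + 13)*(-5) = (-133/3 + 13)*(-5) = -94/3*(-5) = 470/3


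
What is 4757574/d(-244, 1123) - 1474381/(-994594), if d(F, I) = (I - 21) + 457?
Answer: 4734153114935/1550572046 ≈ 3053.2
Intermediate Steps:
d(F, I) = 436 + I (d(F, I) = (-21 + I) + 457 = 436 + I)
4757574/d(-244, 1123) - 1474381/(-994594) = 4757574/(436 + 1123) - 1474381/(-994594) = 4757574/1559 - 1474381*(-1/994594) = 4757574*(1/1559) + 1474381/994594 = 4757574/1559 + 1474381/994594 = 4734153114935/1550572046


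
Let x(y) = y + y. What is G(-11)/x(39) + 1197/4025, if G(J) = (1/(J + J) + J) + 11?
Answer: 292861/986700 ≈ 0.29681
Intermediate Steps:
x(y) = 2*y
G(J) = 11 + J + 1/(2*J) (G(J) = (1/(2*J) + J) + 11 = (J + 1/(2*J)) + 11 = 11 + J + 1/(2*J))
G(-11)/x(39) + 1197/4025 = (11 - 11 + (1/2)/(-11))/((2*39)) + 1197/4025 = (11 - 11 + (1/2)*(-1/11))/78 + 1197*(1/4025) = (11 - 11 - 1/22)*(1/78) + 171/575 = -1/22*1/78 + 171/575 = -1/1716 + 171/575 = 292861/986700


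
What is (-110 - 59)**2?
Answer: 28561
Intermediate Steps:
(-110 - 59)**2 = (-169)**2 = 28561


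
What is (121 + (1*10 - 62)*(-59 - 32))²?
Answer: 23551609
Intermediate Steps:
(121 + (1*10 - 62)*(-59 - 32))² = (121 + (10 - 62)*(-91))² = (121 - 52*(-91))² = (121 + 4732)² = 4853² = 23551609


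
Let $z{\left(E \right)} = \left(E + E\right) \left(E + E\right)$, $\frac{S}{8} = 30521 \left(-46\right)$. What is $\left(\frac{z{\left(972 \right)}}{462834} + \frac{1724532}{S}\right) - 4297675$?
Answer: $- \frac{34477009383000985}{8022261724} \approx -4.2977 \cdot 10^{6}$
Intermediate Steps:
$S = -11231728$ ($S = 8 \cdot 30521 \left(-46\right) = 8 \left(-1403966\right) = -11231728$)
$z{\left(E \right)} = 4 E^{2}$ ($z{\left(E \right)} = 2 E 2 E = 4 E^{2}$)
$\left(\frac{z{\left(972 \right)}}{462834} + \frac{1724532}{S}\right) - 4297675 = \left(\frac{4 \cdot 972^{2}}{462834} + \frac{1724532}{-11231728}\right) - 4297675 = \left(4 \cdot 944784 \cdot \frac{1}{462834} + 1724532 \left(- \frac{1}{11231728}\right)\right) - 4297675 = \left(3779136 \cdot \frac{1}{462834} - \frac{431133}{2807932}\right) - 4297675 = \left(\frac{23328}{2857} - \frac{431133}{2807932}\right) - 4297675 = \frac{64271690715}{8022261724} - 4297675 = - \frac{34477009383000985}{8022261724}$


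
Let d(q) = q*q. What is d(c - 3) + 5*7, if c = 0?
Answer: 44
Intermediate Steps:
d(q) = q**2
d(c - 3) + 5*7 = (0 - 3)**2 + 5*7 = (-3)**2 + 35 = 9 + 35 = 44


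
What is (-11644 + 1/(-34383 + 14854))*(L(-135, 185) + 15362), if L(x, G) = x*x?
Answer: -7637538603399/19529 ≈ -3.9109e+8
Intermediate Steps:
L(x, G) = x²
(-11644 + 1/(-34383 + 14854))*(L(-135, 185) + 15362) = (-11644 + 1/(-34383 + 14854))*((-135)² + 15362) = (-11644 + 1/(-19529))*(18225 + 15362) = (-11644 - 1/19529)*33587 = -227395677/19529*33587 = -7637538603399/19529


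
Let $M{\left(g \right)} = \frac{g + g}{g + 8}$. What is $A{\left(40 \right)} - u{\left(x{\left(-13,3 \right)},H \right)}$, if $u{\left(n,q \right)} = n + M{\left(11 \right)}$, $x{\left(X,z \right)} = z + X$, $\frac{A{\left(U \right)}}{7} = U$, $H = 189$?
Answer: $\frac{5488}{19} \approx 288.84$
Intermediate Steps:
$A{\left(U \right)} = 7 U$
$M{\left(g \right)} = \frac{2 g}{8 + g}$
$x{\left(X,z \right)} = X + z$
$u{\left(n,q \right)} = \frac{22}{19} + n$ ($u{\left(n,q \right)} = n + 2 \cdot 11 \frac{1}{8 + 11} = n + 2 \cdot 11 \cdot \frac{1}{19} = n + \frac{22}{19} = \frac{22}{19} + n$)
$A{\left(40 \right)} - u{\left(x{\left(-13,3 \right)},H \right)} = 7 \cdot 40 - \left(\frac{22}{19} + \left(-13 + 3\right)\right) = 280 - \left(\frac{22}{19} - 10\right) = 280 - - \frac{168}{19} = 280 + \frac{168}{19} = \frac{5488}{19}$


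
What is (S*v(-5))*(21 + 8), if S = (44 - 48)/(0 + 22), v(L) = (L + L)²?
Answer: -5800/11 ≈ -527.27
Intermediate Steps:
v(L) = 4*L² (v(L) = (2*L)² = 4*L²)
S = -2/11 (S = -4/22 = -4*1/22 = -2/11 ≈ -0.18182)
(S*v(-5))*(21 + 8) = (-8*(-5)²/11)*(21 + 8) = -8*25/11*29 = -2/11*100*29 = -200/11*29 = -5800/11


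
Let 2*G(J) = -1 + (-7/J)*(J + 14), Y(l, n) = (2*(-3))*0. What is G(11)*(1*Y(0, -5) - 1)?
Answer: 93/11 ≈ 8.4545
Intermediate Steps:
Y(l, n) = 0 (Y(l, n) = -6*0 = 0)
G(J) = -½ - 7*(14 + J)/(2*J) (G(J) = (-1 + (-7/J)*(J + 14))/2 = (-1 + (-7/J)*(14 + J))/2 = (-1 - 7*(14 + J)/J)/2 = -½ - 7*(14 + J)/(2*J))
G(11)*(1*Y(0, -5) - 1) = (-4 - 49/11)*(1*0 - 1) = (-4 - 49*1/11)*(0 - 1) = (-4 - 49/11)*(-1) = -93/11*(-1) = 93/11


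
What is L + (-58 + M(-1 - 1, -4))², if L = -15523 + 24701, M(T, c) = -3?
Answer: 12899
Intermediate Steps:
L = 9178
L + (-58 + M(-1 - 1, -4))² = 9178 + (-58 - 3)² = 9178 + (-61)² = 9178 + 3721 = 12899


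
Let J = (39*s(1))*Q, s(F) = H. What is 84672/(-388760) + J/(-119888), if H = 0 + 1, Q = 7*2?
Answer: -647713731/2912978680 ≈ -0.22235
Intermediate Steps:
Q = 14
H = 1
s(F) = 1
J = 546 (J = (39*1)*14 = 39*14 = 546)
84672/(-388760) + J/(-119888) = 84672/(-388760) + 546/(-119888) = 84672*(-1/388760) + 546*(-1/119888) = -10584/48595 - 273/59944 = -647713731/2912978680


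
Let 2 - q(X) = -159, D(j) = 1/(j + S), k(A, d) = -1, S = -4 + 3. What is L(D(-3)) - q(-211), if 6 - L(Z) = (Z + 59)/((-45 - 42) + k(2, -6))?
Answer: -54325/352 ≈ -154.33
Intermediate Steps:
S = -1
D(j) = 1/(-1 + j) (D(j) = 1/(j - 1) = 1/(-1 + j))
q(X) = 161 (q(X) = 2 - 1*(-159) = 2 + 159 = 161)
L(Z) = 587/88 + Z/88 (L(Z) = 6 - (Z + 59)/((-45 - 42) - 1) = 6 - (59 + Z)/(-87 - 1) = 6 - (59 + Z)/(-88) = 6 - (59 + Z)*(-1)/88 = 6 - (-59/88 - Z/88) = 6 + (59/88 + Z/88) = 587/88 + Z/88)
L(D(-3)) - q(-211) = (587/88 + 1/(88*(-1 - 3))) - 1*161 = (587/88 + (1/88)/(-4)) - 161 = (587/88 + (1/88)*(-¼)) - 161 = (587/88 - 1/352) - 161 = 2347/352 - 161 = -54325/352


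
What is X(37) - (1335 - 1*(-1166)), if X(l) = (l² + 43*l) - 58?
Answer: 401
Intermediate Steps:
X(l) = -58 + l² + 43*l
X(37) - (1335 - 1*(-1166)) = (-58 + 37² + 43*37) - (1335 - 1*(-1166)) = (-58 + 1369 + 1591) - (1335 + 1166) = 2902 - 1*2501 = 2902 - 2501 = 401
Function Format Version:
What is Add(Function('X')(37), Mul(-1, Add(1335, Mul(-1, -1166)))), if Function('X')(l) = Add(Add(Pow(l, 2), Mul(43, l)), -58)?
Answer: 401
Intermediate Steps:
Function('X')(l) = Add(-58, Pow(l, 2), Mul(43, l))
Add(Function('X')(37), Mul(-1, Add(1335, Mul(-1, -1166)))) = Add(Add(-58, Pow(37, 2), Mul(43, 37)), Mul(-1, Add(1335, Mul(-1, -1166)))) = Add(Add(-58, 1369, 1591), Mul(-1, Add(1335, 1166))) = Add(2902, Mul(-1, 2501)) = Add(2902, -2501) = 401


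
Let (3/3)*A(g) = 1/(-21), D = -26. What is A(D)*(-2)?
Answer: 2/21 ≈ 0.095238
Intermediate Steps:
A(g) = -1/21 (A(g) = 1/(-21) = -1/21)
A(D)*(-2) = -1/21*(-2) = 2/21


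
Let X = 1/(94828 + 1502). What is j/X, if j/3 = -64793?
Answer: -18724529070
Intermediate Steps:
j = -194379 (j = 3*(-64793) = -194379)
X = 1/96330 ≈ 1.0381e-5
j/X = -194379/1/96330 = -194379*96330 = -18724529070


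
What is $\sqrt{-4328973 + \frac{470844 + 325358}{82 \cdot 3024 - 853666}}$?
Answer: $\frac{i \sqrt{397042774423065122}}{302849} \approx 2080.6 i$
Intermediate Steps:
$\sqrt{-4328973 + \frac{470844 + 325358}{82 \cdot 3024 - 853666}} = \sqrt{-4328973 + \frac{796202}{247968 - 853666}} = \sqrt{-4328973 + \frac{796202}{-605698}} = \sqrt{-4328973 + 796202 \left(- \frac{1}{605698}\right)} = \sqrt{-4328973 - \frac{398101}{302849}} = \sqrt{- \frac{1311025542178}{302849}} = \frac{i \sqrt{397042774423065122}}{302849}$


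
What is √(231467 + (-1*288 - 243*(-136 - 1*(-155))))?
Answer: √226562 ≈ 475.99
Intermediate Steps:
√(231467 + (-1*288 - 243*(-136 - 1*(-155)))) = √(231467 + (-288 - 243*(-136 + 155))) = √(231467 + (-288 - 243*19)) = √(231467 + (-288 - 4617)) = √(231467 - 4905) = √226562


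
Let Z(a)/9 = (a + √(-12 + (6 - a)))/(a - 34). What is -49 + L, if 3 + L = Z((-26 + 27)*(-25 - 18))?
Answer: -3617/77 - 9*√37/77 ≈ -47.685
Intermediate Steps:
Z(a) = 9*(a + √(-6 - a))/(-34 + a) (Z(a) = 9*((a + √(-12 + (6 - a)))/(a - 34)) = 9*((a + √(-6 - a))/(-34 + a)) = 9*(a + √(-6 - a))/(-34 + a))
L = 156/77 - 9*√37/77 (L = -3 + 9*((-26 + 27)*(-25 - 18) + √(-6 - (-26 + 27)*(-25 - 18)))/(-34 + (-26 + 27)*(-25 - 18)) = -3 + 9*(1*(-43) + √(-6 - (-43)))/(-34 + 1*(-43)) = -3 + 9*(-43 + √(-6 - 1*(-43)))/(-34 - 43) = -3 + 9*(-43 + √(-6 + 43))/(-77) = -3 + 9*(-1/77)*(-43 + √37) = -3 + (387/77 - 9*√37/77) = 156/77 - 9*√37/77 ≈ 1.3150)
-49 + L = -49 + (156/77 - 9*√37/77) = -3617/77 - 9*√37/77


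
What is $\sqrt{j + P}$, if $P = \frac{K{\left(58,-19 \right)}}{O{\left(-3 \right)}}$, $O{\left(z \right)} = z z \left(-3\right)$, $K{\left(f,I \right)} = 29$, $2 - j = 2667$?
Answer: $\frac{4 i \sqrt{13497}}{9} \approx 51.634 i$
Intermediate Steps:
$j = -2665$ ($j = 2 - 2667 = -2665$)
$O{\left(z \right)} = - 3 z^{2}$ ($O{\left(z \right)} = z^{2} \left(-3\right) = - 3 z^{2}$)
$P = - \frac{29}{27}$ ($P = \frac{29}{\left(-3\right) \left(-3\right)^{2}} = \frac{29}{\left(-3\right) 9} = \frac{29}{-27} = 29 \left(- \frac{1}{27}\right) = - \frac{29}{27} \approx -1.0741$)
$\sqrt{j + P} = \sqrt{-2665 - \frac{29}{27}} = \sqrt{- \frac{71984}{27}} = \frac{4 i \sqrt{13497}}{9}$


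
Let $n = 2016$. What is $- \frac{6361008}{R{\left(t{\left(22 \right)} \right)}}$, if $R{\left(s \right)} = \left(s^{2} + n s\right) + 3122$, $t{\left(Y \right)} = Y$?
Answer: $- \frac{1060168}{7993} \approx -132.64$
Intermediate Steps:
$R{\left(s \right)} = 3122 + s^{2} + 2016 s$ ($R{\left(s \right)} = \left(s^{2} + 2016 s\right) + 3122 = 3122 + s^{2} + 2016 s$)
$- \frac{6361008}{R{\left(t{\left(22 \right)} \right)}} = - \frac{6361008}{3122 + 22^{2} + 2016 \cdot 22} = - \frac{6361008}{3122 + 484 + 44352} = - \frac{6361008}{47958} = \left(-6361008\right) \frac{1}{47958} = - \frac{1060168}{7993}$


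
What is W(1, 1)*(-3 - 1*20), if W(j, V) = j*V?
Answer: -23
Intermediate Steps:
W(j, V) = V*j
W(1, 1)*(-3 - 1*20) = (1*1)*(-3 - 1*20) = 1*(-3 - 20) = 1*(-23) = -23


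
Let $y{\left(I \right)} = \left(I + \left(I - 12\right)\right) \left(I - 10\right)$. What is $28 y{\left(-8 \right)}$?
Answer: $14112$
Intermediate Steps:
$y{\left(I \right)} = \left(-12 + 2 I\right) \left(-10 + I\right)$ ($y{\left(I \right)} = \left(I + \left(-12 + I\right)\right) \left(-10 + I\right) = \left(-12 + 2 I\right) \left(-10 + I\right)$)
$28 y{\left(-8 \right)} = 28 \left(120 - -256 + 2 \left(-8\right)^{2}\right) = 28 \left(120 + 256 + 2 \cdot 64\right) = 28 \left(120 + 256 + 128\right) = 28 \cdot 504 = 14112$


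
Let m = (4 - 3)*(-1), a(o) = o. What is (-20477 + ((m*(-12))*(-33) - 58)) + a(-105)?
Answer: -21036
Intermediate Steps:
m = -1 (m = 1*(-1) = -1)
(-20477 + ((m*(-12))*(-33) - 58)) + a(-105) = (-20477 + (-1*(-12)*(-33) - 58)) - 105 = (-20477 + (12*(-33) - 58)) - 105 = (-20477 + (-396 - 58)) - 105 = (-20477 - 454) - 105 = -20931 - 105 = -21036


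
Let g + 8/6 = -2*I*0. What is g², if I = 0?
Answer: 16/9 ≈ 1.7778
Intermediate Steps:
g = -4/3 (g = -4/3 - 2*0*0 = -4/3 + 0*0 = -4/3 + 0 = -4/3 ≈ -1.3333)
g² = (-4/3)² = 16/9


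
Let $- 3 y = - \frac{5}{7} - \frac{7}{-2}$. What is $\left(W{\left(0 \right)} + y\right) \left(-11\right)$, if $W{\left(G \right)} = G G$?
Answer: $\frac{143}{14} \approx 10.214$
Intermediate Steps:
$W{\left(G \right)} = G^{2}$
$y = - \frac{13}{14}$ ($y = - \frac{- \frac{5}{7} - \frac{7}{-2}}{3} = - \frac{\left(-5\right) \frac{1}{7} - - \frac{7}{2}}{3} = - \frac{- \frac{5}{7} + \frac{7}{2}}{3} = \left(- \frac{1}{3}\right) \frac{39}{14} = - \frac{13}{14} \approx -0.92857$)
$\left(W{\left(0 \right)} + y\right) \left(-11\right) = \left(0^{2} - \frac{13}{14}\right) \left(-11\right) = \left(0 - \frac{13}{14}\right) \left(-11\right) = \left(- \frac{13}{14}\right) \left(-11\right) = \frac{143}{14}$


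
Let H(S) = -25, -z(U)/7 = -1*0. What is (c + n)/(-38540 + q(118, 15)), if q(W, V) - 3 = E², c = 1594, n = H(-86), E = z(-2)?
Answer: -1569/38537 ≈ -0.040714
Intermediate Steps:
z(U) = 0 (z(U) = -(-7)*0 = -7*0 = 0)
E = 0
n = -25
q(W, V) = 3 (q(W, V) = 3 + 0² = 3 + 0 = 3)
(c + n)/(-38540 + q(118, 15)) = (1594 - 25)/(-38540 + 3) = 1569/(-38537) = 1569*(-1/38537) = -1569/38537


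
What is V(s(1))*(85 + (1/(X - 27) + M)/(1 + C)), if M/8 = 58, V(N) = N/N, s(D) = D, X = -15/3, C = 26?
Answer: 29429/288 ≈ 102.18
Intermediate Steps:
X = -5 (X = -15*1/3 = -5)
V(N) = 1
M = 464 (M = 8*58 = 464)
V(s(1))*(85 + (1/(X - 27) + M)/(1 + C)) = 1*(85 + (1/(-5 - 27) + 464)/(1 + 26)) = 1*(85 + (1/(-32) + 464)/27) = 1*(85 + (-1/32 + 464)*(1/27)) = 1*(85 + (14847/32)*(1/27)) = 1*(85 + 4949/288) = 1*(29429/288) = 29429/288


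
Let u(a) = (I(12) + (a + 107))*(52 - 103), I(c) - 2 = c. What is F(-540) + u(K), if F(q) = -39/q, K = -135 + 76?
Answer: -569147/180 ≈ -3161.9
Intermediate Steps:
K = -59
I(c) = 2 + c
u(a) = -6171 - 51*a (u(a) = ((2 + 12) + (a + 107))*(52 - 103) = (14 + (107 + a))*(-51) = (121 + a)*(-51) = -6171 - 51*a)
F(-540) + u(K) = -39/(-540) + (-6171 - 51*(-59)) = -39*(-1/540) + (-6171 + 3009) = 13/180 - 3162 = -569147/180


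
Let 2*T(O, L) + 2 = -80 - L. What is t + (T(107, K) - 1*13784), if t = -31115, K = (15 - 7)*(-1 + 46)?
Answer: -45120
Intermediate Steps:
K = 360 (K = 8*45 = 360)
T(O, L) = -41 - L/2 (T(O, L) = -1 + (-80 - L)/2 = -1 + (-40 - L/2) = -41 - L/2)
t + (T(107, K) - 1*13784) = -31115 + ((-41 - 1/2*360) - 1*13784) = -31115 + ((-41 - 180) - 13784) = -31115 + (-221 - 13784) = -31115 - 14005 = -45120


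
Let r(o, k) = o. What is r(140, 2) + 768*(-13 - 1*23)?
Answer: -27508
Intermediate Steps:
r(140, 2) + 768*(-13 - 1*23) = 140 + 768*(-13 - 1*23) = 140 + 768*(-13 - 23) = 140 + 768*(-36) = 140 - 27648 = -27508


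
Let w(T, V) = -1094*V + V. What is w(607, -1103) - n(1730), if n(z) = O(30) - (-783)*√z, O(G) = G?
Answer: 1205549 - 783*√1730 ≈ 1.1730e+6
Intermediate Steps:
w(T, V) = -1093*V
n(z) = 30 + 783*√z (n(z) = 30 - (-783)*√z = 30 + 783*√z)
w(607, -1103) - n(1730) = -1093*(-1103) - (30 + 783*√1730) = 1205579 + (-30 - 783*√1730) = 1205549 - 783*√1730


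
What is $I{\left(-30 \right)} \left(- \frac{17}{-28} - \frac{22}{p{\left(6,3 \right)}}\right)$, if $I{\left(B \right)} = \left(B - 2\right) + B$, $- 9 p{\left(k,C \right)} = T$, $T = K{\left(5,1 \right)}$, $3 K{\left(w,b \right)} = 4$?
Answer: $- \frac{129425}{14} \approx -9244.6$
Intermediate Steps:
$K{\left(w,b \right)} = \frac{4}{3}$ ($K{\left(w,b \right)} = \frac{1}{3} \cdot 4 = \frac{4}{3}$)
$T = \frac{4}{3} \approx 1.3333$
$p{\left(k,C \right)} = - \frac{4}{27}$ ($p{\left(k,C \right)} = \left(- \frac{1}{9}\right) \frac{4}{3} = - \frac{4}{27}$)
$I{\left(B \right)} = -2 + 2 B$ ($I{\left(B \right)} = \left(-2 + B\right) + B = -2 + 2 B$)
$I{\left(-30 \right)} \left(- \frac{17}{-28} - \frac{22}{p{\left(6,3 \right)}}\right) = \left(-2 + 2 \left(-30\right)\right) \left(- \frac{17}{-28} - \frac{22}{- \frac{4}{27}}\right) = \left(-2 - 60\right) \left(\left(-17\right) \left(- \frac{1}{28}\right) - - \frac{297}{2}\right) = - 62 \left(\frac{17}{28} + \frac{297}{2}\right) = \left(-62\right) \frac{4175}{28} = - \frac{129425}{14}$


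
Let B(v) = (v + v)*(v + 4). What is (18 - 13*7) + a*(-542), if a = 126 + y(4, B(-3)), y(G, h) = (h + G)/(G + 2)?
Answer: -204553/3 ≈ -68184.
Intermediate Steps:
B(v) = 2*v*(4 + v) (B(v) = (2*v)*(4 + v) = 2*v*(4 + v))
y(G, h) = (G + h)/(2 + G)
a = 377/3 (a = 126 + (4 + 2*(-3)*(4 - 3))/(2 + 4) = 126 + (4 + 2*(-3)*1)/6 = 126 + (4 - 6)/6 = 126 + (⅙)*(-2) = 126 - ⅓ = 377/3 ≈ 125.67)
(18 - 13*7) + a*(-542) = (18 - 13*7) + (377/3)*(-542) = (18 - 91) - 204334/3 = -73 - 204334/3 = -204553/3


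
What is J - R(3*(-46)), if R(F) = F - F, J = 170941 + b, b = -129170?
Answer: 41771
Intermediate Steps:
J = 41771 (J = 170941 - 129170 = 41771)
R(F) = 0
J - R(3*(-46)) = 41771 - 1*0 = 41771 + 0 = 41771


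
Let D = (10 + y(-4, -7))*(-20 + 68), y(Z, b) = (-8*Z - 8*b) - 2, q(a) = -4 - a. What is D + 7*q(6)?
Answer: 4538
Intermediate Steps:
y(Z, b) = -2 - 8*Z - 8*b
D = 4608 (D = (10 + (-2 - 8*(-4) - 8*(-7)))*(-20 + 68) = (10 + (-2 + 32 + 56))*48 = (10 + 86)*48 = 96*48 = 4608)
D + 7*q(6) = 4608 + 7*(-4 - 1*6) = 4608 + 7*(-4 - 6) = 4608 + 7*(-10) = 4608 - 70 = 4538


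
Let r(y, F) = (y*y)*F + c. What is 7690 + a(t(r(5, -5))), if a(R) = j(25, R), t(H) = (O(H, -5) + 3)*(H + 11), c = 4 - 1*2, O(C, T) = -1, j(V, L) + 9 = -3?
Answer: 7678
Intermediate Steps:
j(V, L) = -12 (j(V, L) = -9 - 3 = -12)
c = 2 (c = 4 - 2 = 2)
r(y, F) = 2 + F*y² (r(y, F) = (y*y)*F + 2 = y²*F + 2 = F*y² + 2 = 2 + F*y²)
t(H) = 22 + 2*H (t(H) = (-1 + 3)*(H + 11) = 2*(11 + H) = 22 + 2*H)
a(R) = -12
7690 + a(t(r(5, -5))) = 7690 - 12 = 7678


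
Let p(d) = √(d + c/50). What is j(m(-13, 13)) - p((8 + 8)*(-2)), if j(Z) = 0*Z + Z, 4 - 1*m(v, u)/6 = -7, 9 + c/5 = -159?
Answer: 66 - 2*I*√305/5 ≈ 66.0 - 6.9857*I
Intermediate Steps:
c = -840 (c = -45 + 5*(-159) = -45 - 795 = -840)
m(v, u) = 66 (m(v, u) = 24 - 6*(-7) = 24 + 42 = 66)
j(Z) = Z (j(Z) = 0 + Z = Z)
p(d) = √(-84/5 + d) (p(d) = √(d - 840/50) = √(d - 840*1/50) = √(d - 84/5) = √(-84/5 + d))
j(m(-13, 13)) - p((8 + 8)*(-2)) = 66 - √(-420 + 25*((8 + 8)*(-2)))/5 = 66 - √(-420 + 25*(16*(-2)))/5 = 66 - √(-420 + 25*(-32))/5 = 66 - √(-420 - 800)/5 = 66 - √(-1220)/5 = 66 - 2*I*√305/5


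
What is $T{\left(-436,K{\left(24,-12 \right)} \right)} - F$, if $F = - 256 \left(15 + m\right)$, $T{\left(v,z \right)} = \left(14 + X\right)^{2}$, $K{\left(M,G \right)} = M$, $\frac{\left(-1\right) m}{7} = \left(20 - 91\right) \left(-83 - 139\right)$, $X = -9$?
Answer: $-28241639$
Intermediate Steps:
$m = -110334$ ($m = - 7 \left(20 - 91\right) \left(-83 - 139\right) = - 7 \left(\left(-71\right) \left(-222\right)\right) = \left(-7\right) 15762 = -110334$)
$T{\left(v,z \right)} = 25$ ($T{\left(v,z \right)} = \left(14 - 9\right)^{2} = 5^{2} = 25$)
$F = 28241664$ ($F = - 256 \left(15 - 110334\right) = \left(-256\right) \left(-110319\right) = 28241664$)
$T{\left(-436,K{\left(24,-12 \right)} \right)} - F = 25 - 28241664 = -28241639$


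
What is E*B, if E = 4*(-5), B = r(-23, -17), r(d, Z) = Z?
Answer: 340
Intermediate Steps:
B = -17
E = -20
E*B = -20*(-17) = 340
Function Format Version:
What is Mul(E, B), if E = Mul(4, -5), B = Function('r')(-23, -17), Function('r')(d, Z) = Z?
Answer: 340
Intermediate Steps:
B = -17
E = -20
Mul(E, B) = Mul(-20, -17) = 340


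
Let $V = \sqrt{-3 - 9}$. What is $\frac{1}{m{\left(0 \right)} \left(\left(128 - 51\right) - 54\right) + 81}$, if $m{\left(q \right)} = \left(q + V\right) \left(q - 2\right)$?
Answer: $\frac{27}{10651} + \frac{92 i \sqrt{3}}{31953} \approx 0.002535 + 0.004987 i$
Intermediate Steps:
$V = 2 i \sqrt{3}$ ($V = \sqrt{-12} = 2 i \sqrt{3} \approx 3.4641 i$)
$m{\left(q \right)} = \left(-2 + q\right) \left(q + 2 i \sqrt{3}\right)$ ($m{\left(q \right)} = \left(q + 2 i \sqrt{3}\right) \left(q - 2\right) = \left(q + 2 i \sqrt{3}\right) \left(-2 + q\right) = \left(-2 + q\right) \left(q + 2 i \sqrt{3}\right)$)
$\frac{1}{m{\left(0 \right)} \left(\left(128 - 51\right) - 54\right) + 81} = \frac{1}{\left(0^{2} - 0 - 4 i \sqrt{3} + 2 i 0 \sqrt{3}\right) \left(\left(128 - 51\right) - 54\right) + 81} = \frac{1}{\left(0 + 0 - 4 i \sqrt{3} + 0\right) \left(77 - 54\right) + 81} = \frac{1}{- 4 i \sqrt{3} \cdot 23 + 81} = \frac{1}{- 92 i \sqrt{3} + 81} = \frac{1}{81 - 92 i \sqrt{3}}$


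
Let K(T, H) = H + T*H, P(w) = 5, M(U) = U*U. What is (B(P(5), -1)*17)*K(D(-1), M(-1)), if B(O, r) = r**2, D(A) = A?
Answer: 0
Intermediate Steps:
M(U) = U**2
K(T, H) = H + H*T
(B(P(5), -1)*17)*K(D(-1), M(-1)) = ((-1)**2*17)*((-1)**2*(1 - 1)) = (1*17)*(1*0) = 17*0 = 0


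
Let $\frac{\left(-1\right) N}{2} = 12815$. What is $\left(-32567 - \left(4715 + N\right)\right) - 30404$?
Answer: $-42056$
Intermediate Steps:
$N = -25630$ ($N = \left(-2\right) 12815 = -25630$)
$\left(-32567 - \left(4715 + N\right)\right) - 30404 = \left(-32567 - -20915\right) - 30404 = \left(-32567 + \left(-4715 + 25630\right)\right) - 30404 = \left(-32567 + 20915\right) - 30404 = -11652 - 30404 = -42056$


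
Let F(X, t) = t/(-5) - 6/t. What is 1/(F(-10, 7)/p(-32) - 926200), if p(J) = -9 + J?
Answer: -1435/1329096921 ≈ -1.0797e-6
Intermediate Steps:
F(X, t) = -6/t - t/5 (F(X, t) = t*(-⅕) - 6/t = -t/5 - 6/t = -6/t - t/5)
1/(F(-10, 7)/p(-32) - 926200) = 1/((-6/7 - ⅕*7)/(-9 - 32) - 926200) = 1/((-6*⅐ - 7/5)/(-41) - 926200) = 1/(-(-6/7 - 7/5)/41 - 926200) = 1/(-1/41*(-79/35) - 926200) = 1/(79/1435 - 926200) = 1/(-1329096921/1435) = -1435/1329096921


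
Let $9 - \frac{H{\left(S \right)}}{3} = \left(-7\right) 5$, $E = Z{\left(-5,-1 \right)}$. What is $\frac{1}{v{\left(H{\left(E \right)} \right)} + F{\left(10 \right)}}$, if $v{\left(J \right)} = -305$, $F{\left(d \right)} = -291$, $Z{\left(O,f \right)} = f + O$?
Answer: $- \frac{1}{596} \approx -0.0016779$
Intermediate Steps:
$Z{\left(O,f \right)} = O + f$
$E = -6$ ($E = -5 - 1 = -6$)
$H{\left(S \right)} = 132$ ($H{\left(S \right)} = 27 - 3 \left(\left(-7\right) 5\right) = 27 - -105 = 27 + 105 = 132$)
$\frac{1}{v{\left(H{\left(E \right)} \right)} + F{\left(10 \right)}} = \frac{1}{-305 - 291} = \frac{1}{-596} = - \frac{1}{596}$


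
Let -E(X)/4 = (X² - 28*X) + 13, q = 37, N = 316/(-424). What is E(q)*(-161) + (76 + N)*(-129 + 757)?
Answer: 14314450/53 ≈ 2.7008e+5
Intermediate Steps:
N = -79/106 (N = 316*(-1/424) = -79/106 ≈ -0.74528)
E(X) = -52 - 4*X² + 112*X (E(X) = -4*((X² - 28*X) + 13) = -4*(13 + X² - 28*X) = -52 - 4*X² + 112*X)
E(q)*(-161) + (76 + N)*(-129 + 757) = (-52 - 4*37² + 112*37)*(-161) + (76 - 79/106)*(-129 + 757) = (-52 - 4*1369 + 4144)*(-161) + (7977/106)*628 = (-52 - 5476 + 4144)*(-161) + 2504778/53 = -1384*(-161) + 2504778/53 = 222824 + 2504778/53 = 14314450/53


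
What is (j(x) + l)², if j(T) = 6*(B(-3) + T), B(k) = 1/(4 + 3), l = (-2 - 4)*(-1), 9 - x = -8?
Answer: 580644/49 ≈ 11850.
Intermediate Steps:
x = 17 (x = 9 - 1*(-8) = 9 + 8 = 17)
l = 6 (l = -6*(-1) = 6)
B(k) = ⅐ (B(k) = 1/7 = ⅐)
j(T) = 6/7 + 6*T (j(T) = 6*(⅐ + T) = 6/7 + 6*T)
(j(x) + l)² = ((6/7 + 6*17) + 6)² = ((6/7 + 102) + 6)² = (720/7 + 6)² = (762/7)² = 580644/49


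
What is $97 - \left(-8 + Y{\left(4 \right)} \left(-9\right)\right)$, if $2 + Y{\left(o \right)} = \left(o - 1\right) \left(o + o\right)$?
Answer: $303$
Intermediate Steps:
$Y{\left(o \right)} = -2 + 2 o \left(-1 + o\right)$ ($Y{\left(o \right)} = -2 + \left(o - 1\right) \left(o + o\right) = -2 + \left(-1 + o\right) 2 o = -2 + 2 o \left(-1 + o\right)$)
$97 - \left(-8 + Y{\left(4 \right)} \left(-9\right)\right) = 97 - \left(-8 + \left(-2 - 8 + 2 \cdot 4^{2}\right) \left(-9\right)\right) = 97 - \left(-8 + \left(-2 - 8 + 2 \cdot 16\right) \left(-9\right)\right) = 97 - \left(-8 + \left(-2 - 8 + 32\right) \left(-9\right)\right) = 97 - \left(-8 + 22 \left(-9\right)\right) = 97 - \left(-8 - 198\right) = 97 - -206 = 97 + 206 = 303$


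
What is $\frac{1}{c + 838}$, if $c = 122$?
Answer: $\frac{1}{960} \approx 0.0010417$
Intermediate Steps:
$\frac{1}{c + 838} = \frac{1}{122 + 838} = \frac{1}{960}$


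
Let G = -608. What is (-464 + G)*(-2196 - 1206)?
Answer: 3646944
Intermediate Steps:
(-464 + G)*(-2196 - 1206) = (-464 - 608)*(-2196 - 1206) = -1072*(-3402) = 3646944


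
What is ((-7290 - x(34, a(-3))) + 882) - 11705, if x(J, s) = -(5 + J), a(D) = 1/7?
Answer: -18074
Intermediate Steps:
a(D) = ⅐
x(J, s) = -5 - J
((-7290 - x(34, a(-3))) + 882) - 11705 = ((-7290 - (-5 - 1*34)) + 882) - 11705 = ((-7290 - (-5 - 34)) + 882) - 11705 = ((-7290 - 1*(-39)) + 882) - 11705 = ((-7290 + 39) + 882) - 11705 = (-7251 + 882) - 11705 = -6369 - 11705 = -18074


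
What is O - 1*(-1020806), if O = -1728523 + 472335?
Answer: -235382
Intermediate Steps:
O = -1256188
O - 1*(-1020806) = -1256188 - 1*(-1020806) = -1256188 + 1020806 = -235382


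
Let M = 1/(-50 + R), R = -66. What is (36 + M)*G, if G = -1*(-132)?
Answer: 137775/29 ≈ 4750.9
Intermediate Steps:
M = -1/116 (M = 1/(-50 - 66) = 1/(-116) = -1/116 ≈ -0.0086207)
G = 132
(36 + M)*G = (36 - 1/116)*132 = (4175/116)*132 = 137775/29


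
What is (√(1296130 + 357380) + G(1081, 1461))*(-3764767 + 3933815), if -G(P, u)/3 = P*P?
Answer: -592628699784 + 169048*√1653510 ≈ -5.9241e+11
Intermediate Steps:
G(P, u) = -3*P² (G(P, u) = -3*P*P = -3*P²)
(√(1296130 + 357380) + G(1081, 1461))*(-3764767 + 3933815) = (√(1296130 + 357380) - 3*1081²)*(-3764767 + 3933815) = (√1653510 - 3*1168561)*169048 = (√1653510 - 3505683)*169048 = (-3505683 + √1653510)*169048 = -592628699784 + 169048*√1653510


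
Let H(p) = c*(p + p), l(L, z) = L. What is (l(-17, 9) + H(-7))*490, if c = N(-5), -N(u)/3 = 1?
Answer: 12250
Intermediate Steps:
N(u) = -3 (N(u) = -3*1 = -3)
c = -3
H(p) = -6*p (H(p) = -3*(p + p) = -6*p)
(l(-17, 9) + H(-7))*490 = (-17 - 6*(-7))*490 = (-17 + 42)*490 = 25*490 = 12250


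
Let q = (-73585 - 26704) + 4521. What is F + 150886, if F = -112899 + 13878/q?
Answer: 1818962569/47884 ≈ 37987.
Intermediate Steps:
q = -95768 (q = -100289 + 4521 = -95768)
F = -5406062655/47884 (F = -112899 + 13878/(-95768) = -112899 + 13878*(-1/95768) = -112899 - 6939/47884 = -5406062655/47884 ≈ -1.1290e+5)
F + 150886 = -5406062655/47884 + 150886 = 1818962569/47884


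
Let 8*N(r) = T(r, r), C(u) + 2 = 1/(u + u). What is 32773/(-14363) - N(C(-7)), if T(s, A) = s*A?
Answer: -63467347/22521184 ≈ -2.8181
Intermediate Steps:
T(s, A) = A*s
C(u) = -2 + 1/(2*u) (C(u) = -2 + 1/(u + u) = -2 + 1/(2*u))
N(r) = r²/8 (N(r) = (r*r)/8 = r²/8)
32773/(-14363) - N(C(-7)) = 32773/(-14363) - (-2 + (½)/(-7))²/8 = 32773*(-1/14363) - (-2 + (½)*(-⅐))²/8 = -32773/14363 - (-2 - 1/14)²/8 = -32773/14363 - (-29/14)²/8 = -32773/14363 - 841/(8*196) = -32773/14363 - 1*841/1568 = -32773/14363 - 841/1568 = -63467347/22521184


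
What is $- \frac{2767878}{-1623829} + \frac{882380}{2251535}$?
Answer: $\frac{1532961685150}{731221565503} \approx 2.0964$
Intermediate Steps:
$- \frac{2767878}{-1623829} + \frac{882380}{2251535} = \left(-2767878\right) \left(- \frac{1}{1623829}\right) + 882380 \cdot \frac{1}{2251535} = \frac{2767878}{1623829} + \frac{176476}{450307} = \frac{1532961685150}{731221565503}$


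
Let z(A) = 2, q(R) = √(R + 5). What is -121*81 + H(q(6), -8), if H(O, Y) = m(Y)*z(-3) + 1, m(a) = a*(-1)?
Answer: -9784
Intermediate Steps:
q(R) = √(5 + R)
m(a) = -a
H(O, Y) = 1 - 2*Y (H(O, Y) = -Y*2 + 1 = -2*Y + 1 = 1 - 2*Y)
-121*81 + H(q(6), -8) = -121*81 + (1 - 2*(-8)) = -9801 + (1 + 16) = -9801 + 17 = -9784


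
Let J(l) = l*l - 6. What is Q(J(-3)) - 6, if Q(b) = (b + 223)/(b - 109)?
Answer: -431/53 ≈ -8.1321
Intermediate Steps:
J(l) = -6 + l² (J(l) = l² - 6 = -6 + l²)
Q(b) = (223 + b)/(-109 + b)
Q(J(-3)) - 6 = (223 + (-6 + (-3)²))/(-109 + (-6 + (-3)²)) - 6 = (223 + (-6 + 9))/(-109 + (-6 + 9)) - 6 = (223 + 3)/(-109 + 3) - 6 = 226/(-106) - 6 = -1/106*226 - 6 = -113/53 - 6 = -431/53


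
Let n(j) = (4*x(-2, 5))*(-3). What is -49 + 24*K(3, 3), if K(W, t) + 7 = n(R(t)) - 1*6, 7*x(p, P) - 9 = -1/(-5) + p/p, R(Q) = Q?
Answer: -27323/35 ≈ -780.66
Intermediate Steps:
x(p, P) = 51/35 (x(p, P) = 9/7 + (-1/(-5) + p/p)/7 = 9/7 + (-1*(-1/5) + 1)/7 = 9/7 + (1/5 + 1)/7 = 9/7 + (1/7)*(6/5) = 9/7 + 6/35 = 51/35)
n(j) = -612/35 (n(j) = (4*(51/35))*(-3) = (204/35)*(-3) = -612/35)
K(W, t) = -1067/35 (K(W, t) = -7 + (-612/35 - 1*6) = -7 + (-612/35 - 6) = -7 - 822/35 = -1067/35)
-49 + 24*K(3, 3) = -49 + 24*(-1067/35) = -49 - 25608/35 = -27323/35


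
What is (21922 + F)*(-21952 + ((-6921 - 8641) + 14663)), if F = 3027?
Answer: -570109599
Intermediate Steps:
(21922 + F)*(-21952 + ((-6921 - 8641) + 14663)) = (21922 + 3027)*(-21952 + ((-6921 - 8641) + 14663)) = 24949*(-21952 + (-15562 + 14663)) = 24949*(-21952 - 899) = 24949*(-22851) = -570109599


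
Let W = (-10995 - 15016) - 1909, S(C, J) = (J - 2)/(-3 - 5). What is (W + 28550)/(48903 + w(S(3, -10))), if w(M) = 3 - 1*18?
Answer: 5/388 ≈ 0.012887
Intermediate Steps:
S(C, J) = 1/4 - J/8 (S(C, J) = (-2 + J)/(-8) = (-2 + J)*(-1/8) = 1/4 - J/8)
w(M) = -15 (w(M) = 3 - 18 = -15)
W = -27920 (W = -26011 - 1909 = -27920)
(W + 28550)/(48903 + w(S(3, -10))) = (-27920 + 28550)/(48903 - 15) = 630/48888 = 630*(1/48888) = 5/388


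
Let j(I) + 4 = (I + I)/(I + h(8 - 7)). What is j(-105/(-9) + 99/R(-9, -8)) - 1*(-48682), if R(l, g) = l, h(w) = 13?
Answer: 1995802/41 ≈ 48678.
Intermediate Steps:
j(I) = -4 + 2*I/(13 + I) (j(I) = -4 + (I + I)/(I + 13) = -4 + (2*I)/(13 + I) = -4 + 2*I/(13 + I))
j(-105/(-9) + 99/R(-9, -8)) - 1*(-48682) = 2*(-26 - (-105/(-9) + 99/(-9)))/(13 + (-105/(-9) + 99/(-9))) - 1*(-48682) = 2*(-26 - (-105*(-⅑) + 99*(-⅑)))/(13 + (-105*(-⅑) + 99*(-⅑))) + 48682 = 2*(-26 - (35/3 - 11))/(13 + (35/3 - 11)) + 48682 = 2*(-26 - 1*⅔)/(13 + ⅔) + 48682 = 2*(-26 - ⅔)/(41/3) + 48682 = 2*(3/41)*(-80/3) + 48682 = -160/41 + 48682 = 1995802/41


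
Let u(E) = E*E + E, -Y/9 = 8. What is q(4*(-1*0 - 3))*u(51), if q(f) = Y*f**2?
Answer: -27495936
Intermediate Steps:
Y = -72 (Y = -9*8 = -72)
u(E) = E + E**2 (u(E) = E**2 + E = E + E**2)
q(f) = -72*f**2
q(4*(-1*0 - 3))*u(51) = (-72*16*(-1*0 - 3)**2)*(51*(1 + 51)) = (-72*16*(0 - 3)**2)*(51*52) = -72*(4*(-3))**2*2652 = -72*(-12)**2*2652 = -72*144*2652 = -10368*2652 = -27495936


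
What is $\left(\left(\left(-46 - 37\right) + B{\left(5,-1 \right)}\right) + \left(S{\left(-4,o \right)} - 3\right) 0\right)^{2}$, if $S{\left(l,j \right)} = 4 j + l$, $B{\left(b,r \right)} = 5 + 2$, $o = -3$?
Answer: $5776$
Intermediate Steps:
$B{\left(b,r \right)} = 7$
$S{\left(l,j \right)} = l + 4 j$
$\left(\left(\left(-46 - 37\right) + B{\left(5,-1 \right)}\right) + \left(S{\left(-4,o \right)} - 3\right) 0\right)^{2} = \left(\left(\left(-46 - 37\right) + 7\right) + \left(\left(-4 + 4 \left(-3\right)\right) - 3\right) 0\right)^{2} = \left(\left(-83 + 7\right) + \left(\left(-4 - 12\right) - 3\right) 0\right)^{2} = \left(-76 + \left(-16 - 3\right) 0\right)^{2} = \left(-76 - 0\right)^{2} = \left(-76 + 0\right)^{2} = \left(-76\right)^{2} = 5776$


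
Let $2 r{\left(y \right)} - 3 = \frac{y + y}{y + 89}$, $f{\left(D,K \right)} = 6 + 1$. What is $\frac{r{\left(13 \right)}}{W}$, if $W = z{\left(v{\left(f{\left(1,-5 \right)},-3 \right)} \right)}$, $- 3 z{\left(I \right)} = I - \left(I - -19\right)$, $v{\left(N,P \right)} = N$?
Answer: $\frac{83}{323} \approx 0.25697$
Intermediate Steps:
$f{\left(D,K \right)} = 7$
$r{\left(y \right)} = \frac{3}{2} + \frac{y}{89 + y}$ ($r{\left(y \right)} = \frac{3}{2} + \frac{\left(y + y\right) \frac{1}{y + 89}}{2} = \frac{3}{2} + \frac{2 y \frac{1}{89 + y}}{2} = \frac{3}{2} + \frac{y}{89 + y}$)
$z{\left(I \right)} = \frac{19}{3}$ ($z{\left(I \right)} = - \frac{I - \left(I - -19\right)}{3} = - \frac{I - \left(I + 19\right)}{3} = - \frac{I - \left(19 + I\right)}{3} = \left(- \frac{1}{3}\right) \left(-19\right) = \frac{19}{3}$)
$W = \frac{19}{3} \approx 6.3333$
$\frac{r{\left(13 \right)}}{W} = \frac{\frac{1}{2} \frac{1}{89 + 13} \left(267 + 5 \cdot 13\right)}{\frac{19}{3}} = \frac{267 + 65}{2 \cdot 102} \cdot \frac{3}{19} = \frac{1}{2} \cdot \frac{1}{102} \cdot 332 \cdot \frac{3}{19} = \frac{83}{51} \cdot \frac{3}{19} = \frac{83}{323}$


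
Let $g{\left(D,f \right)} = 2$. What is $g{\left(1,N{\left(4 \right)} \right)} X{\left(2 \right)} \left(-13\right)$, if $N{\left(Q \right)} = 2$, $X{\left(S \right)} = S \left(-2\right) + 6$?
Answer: $-52$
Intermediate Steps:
$X{\left(S \right)} = 6 - 2 S$ ($X{\left(S \right)} = - 2 S + 6 = 6 - 2 S$)
$g{\left(1,N{\left(4 \right)} \right)} X{\left(2 \right)} \left(-13\right) = 2 \left(6 - 4\right) \left(-13\right) = 2 \cdot 2 \left(-13\right) = 4 \left(-13\right) = -52$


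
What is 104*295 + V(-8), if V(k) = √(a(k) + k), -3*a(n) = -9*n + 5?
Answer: 30680 + I*√303/3 ≈ 30680.0 + 5.8023*I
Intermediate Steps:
a(n) = -5/3 + 3*n (a(n) = -(-9*n + 5)/3 = -(5 - 9*n)/3 = -5/3 + 3*n)
V(k) = √(-5/3 + 4*k) (V(k) = √((-5/3 + 3*k) + k) = √(-5/3 + 4*k))
104*295 + V(-8) = 104*295 + √(-15 + 36*(-8))/3 = 30680 + √(-15 - 288)/3 = 30680 + √(-303)/3 = 30680 + (I*√303)/3 = 30680 + I*√303/3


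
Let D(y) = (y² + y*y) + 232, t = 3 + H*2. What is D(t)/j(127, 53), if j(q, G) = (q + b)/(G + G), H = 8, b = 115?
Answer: 50562/121 ≈ 417.87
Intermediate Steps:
t = 19 (t = 3 + 8*2 = 3 + 16 = 19)
j(q, G) = (115 + q)/(2*G) (j(q, G) = (q + 115)/(G + G) = (115 + q)/((2*G)) = (115 + q)*(1/(2*G)) = (115 + q)/(2*G))
D(y) = 232 + 2*y² (D(y) = (y² + y²) + 232 = 2*y² + 232 = 232 + 2*y²)
D(t)/j(127, 53) = (232 + 2*19²)/(((½)*(115 + 127)/53)) = (232 + 2*361)/(((½)*(1/53)*242)) = (232 + 722)/(121/53) = 954*(53/121) = 50562/121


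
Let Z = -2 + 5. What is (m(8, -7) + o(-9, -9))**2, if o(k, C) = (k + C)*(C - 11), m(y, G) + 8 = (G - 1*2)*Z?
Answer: 105625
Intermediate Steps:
Z = 3
m(y, G) = -14 + 3*G (m(y, G) = -8 + (G - 1*2)*3 = -8 + (G - 2)*3 = -8 + (-2 + G)*3 = -8 + (-6 + 3*G) = -14 + 3*G)
o(k, C) = (-11 + C)*(C + k) (o(k, C) = (C + k)*(-11 + C) = (-11 + C)*(C + k))
(m(8, -7) + o(-9, -9))**2 = ((-14 + 3*(-7)) + ((-9)**2 - 11*(-9) - 11*(-9) - 9*(-9)))**2 = ((-14 - 21) + (81 + 99 + 99 + 81))**2 = (-35 + 360)**2 = 325**2 = 105625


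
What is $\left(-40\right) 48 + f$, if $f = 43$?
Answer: $-1877$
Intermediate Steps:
$\left(-40\right) 48 + f = \left(-40\right) 48 + 43 = -1920 + 43 = -1877$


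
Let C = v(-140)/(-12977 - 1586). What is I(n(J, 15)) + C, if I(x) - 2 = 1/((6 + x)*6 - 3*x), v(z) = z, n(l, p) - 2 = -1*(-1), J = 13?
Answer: 1331533/655335 ≈ 2.0318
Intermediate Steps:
n(l, p) = 3 (n(l, p) = 2 - 1*(-1) = 2 + 1 = 3)
C = 140/14563 (C = -140/(-12977 - 1586) = -140/(-14563) = -140*(-1/14563) = 140/14563 ≈ 0.0096134)
I(x) = 2 + 1/(36 + 3*x) (I(x) = 2 + 1/((6 + x)*6 - 3*x) = 2 + 1/((36 + 6*x) - 3*x) = 2 + 1/(36 + 3*x))
I(n(J, 15)) + C = (73 + 6*3)/(3*(12 + 3)) + 140/14563 = (⅓)*(73 + 18)/15 + 140/14563 = (⅓)*(1/15)*91 + 140/14563 = 91/45 + 140/14563 = 1331533/655335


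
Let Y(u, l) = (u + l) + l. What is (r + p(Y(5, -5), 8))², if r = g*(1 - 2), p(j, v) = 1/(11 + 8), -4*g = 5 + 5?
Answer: 9409/1444 ≈ 6.5159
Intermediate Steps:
Y(u, l) = u + 2*l (Y(u, l) = (l + u) + l = u + 2*l)
g = -5/2 (g = -(5 + 5)/4 = -¼*10 = -5/2 ≈ -2.5000)
p(j, v) = 1/19
r = 5/2 (r = -5*(1 - 2)/2 = -5/2*(-1) = 5/2 ≈ 2.5000)
(r + p(Y(5, -5), 8))² = (5/2 + 1/19)² = (97/38)² = 9409/1444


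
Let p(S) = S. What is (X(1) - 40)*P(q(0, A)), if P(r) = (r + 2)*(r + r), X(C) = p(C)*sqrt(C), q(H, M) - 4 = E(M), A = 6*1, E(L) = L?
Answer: -9360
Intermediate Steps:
A = 6
q(H, M) = 4 + M
X(C) = C**(3/2) (X(C) = C*sqrt(C) = C**(3/2))
P(r) = 2*r*(2 + r) (P(r) = (2 + r)*(2*r) = 2*r*(2 + r))
(X(1) - 40)*P(q(0, A)) = (1**(3/2) - 40)*(2*(4 + 6)*(2 + (4 + 6))) = (1 - 40)*(2*10*(2 + 10)) = -78*10*12 = -39*240 = -9360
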